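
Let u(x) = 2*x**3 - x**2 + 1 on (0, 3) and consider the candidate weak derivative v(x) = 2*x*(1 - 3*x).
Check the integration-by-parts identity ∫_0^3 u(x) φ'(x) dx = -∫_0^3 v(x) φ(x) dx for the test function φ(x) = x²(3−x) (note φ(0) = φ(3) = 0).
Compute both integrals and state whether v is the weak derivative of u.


LHS = -243/2, RHS = 243/2. No, v is not the weak derivative of u.

u(x) = 2*x**3 - x**2 + 1, classical derivative u'(x) = 6*x**2 - 2*x.
φ(x) = x²(3−x), so φ'(x) = 3*x*(2 - x).
Note φ(0) = φ(3) = 0, so the boundary term u·φ vanishes.
LHS = ∫_0^3 u(x) φ'(x) dx = ∫_0^3 (-6*x^5 + 15*x^4 - 6*x^3 - 3*x^2 + 6*x) dx. Term by term:
  ∫_0^3 -6*x^5 dx = -729;  ∫_0^3 15*x^4 dx = 729;  ∫_0^3 -6*x^3 dx = -243/2;
  ∫_0^3 -3*x^2 dx = -27;  ∫_0^3 6*x dx = 27.
Sum: -729 + 729 − 243/2 − 27 + 27 = -243/2.
So LHS = -243/2.
∫_0^3 v(x) φ(x) dx = ∫_0^3 (6*x^5 - 20*x^4 + 6*x^3) dx. Term by term:
  ∫_0^3 6*x^5 dx = 729;  ∫_0^3 -20*x^4 dx = -972;  ∫_0^3 6*x^3 dx = 243/2.
Sum: 729 − 972 + 243/2 = -243/2.
So RHS = -∫_0^3 v(x) φ(x) dx = 243/2.
LHS − RHS = -243 ≠ 0, so the identity fails.
(For a valid weak derivative the identity must hold for EVERY test function, in particular this one. The failure shows v is NOT the weak derivative of u.)
Correct weak derivative would be u'(x) = 6*x**2 - 2*x.


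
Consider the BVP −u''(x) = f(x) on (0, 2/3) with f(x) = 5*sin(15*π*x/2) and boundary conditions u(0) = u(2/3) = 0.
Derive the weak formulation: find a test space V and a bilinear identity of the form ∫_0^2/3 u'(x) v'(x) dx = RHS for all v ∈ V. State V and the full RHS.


V = H^1_0(0, 2/3) (so v(0) = v(2/3) = 0); weak form: ∫_0^2/3 u'v' dx = ∫_0^2/3 (5*sin(15*π*x/2)) v dx for all v ∈ V.

Multiply both sides by a test function v and integrate from 0 to 2/3:
  ∫_0^2/3 −u''(x) v(x) dx = ∫_0^2/3 f(x) v(x) dx.
Integrate the LHS by parts once:
  ∫_0^2/3 −u'' v dx = −[u'(x) v(x)]_0^2/3 + ∫_0^2/3 u'(x) v'(x) dx.
Thus ∫_0^2/3 u'(x) v'(x) dx = ∫_0^2/3 f(x) v(x) dx + [u'(x) v(x)]_0^2/3.
Choose V so that boundary terms are either known or forced to vanish.
u is Dirichlet: u(0) = u(2/3) = 0. Let V = H^1_0(0, 2/3); then v(0) = v(2/3) = 0, and [u' v]_0^2/3 = 0.
Weak formulation: find u (satisfying any essential BC) such that ∫_0^2/3 u'(x) v'(x) dx = ∫_0^2/3 f v dx for all v ∈ V.
Substituting f(x) = 5*sin(15*π*x/2), the right-hand side is ∫_0^2/3 (5*sin(15*π*x/2)) v dx.


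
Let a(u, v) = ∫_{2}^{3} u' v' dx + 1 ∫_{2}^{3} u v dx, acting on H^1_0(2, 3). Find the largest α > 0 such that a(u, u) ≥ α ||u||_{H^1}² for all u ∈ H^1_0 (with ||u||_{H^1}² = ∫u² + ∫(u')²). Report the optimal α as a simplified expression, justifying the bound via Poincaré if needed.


α = 1

Coercivity of a(·,·) on H^1_0(2, 3) means a(u, u) ≥ α ||u||_{H^1}² for every u ∈ H^1_0.
The interval has length L = 1, and Poincaré/coercivity depend only on L. Here a(u, u) = ∫(u')² + (1)·∫u².
Here c = 1 ≥ 1, so a(u,u) = ∫(u')² + c∫u² ≥ ∫(u')² + ∫u² = ||u||_{H^1}², i.e. α = 1 works. No larger α is possible: a(u,u) ≥ α||u||_{H^1}² means (1−α)∫(u')² ≥ (α−c)∫u², and for the modes u_n = sin(nπ(x−x₀)/L) (x₀ the left endpoint) one has ∫u_n²/∫(u_n')² = (L/(nπ))² → 0, so a(u_n,u_n)/||u_n||_{H^1}² → 1. Hence the optimal constant is α = 1.
Therefore α = 1.


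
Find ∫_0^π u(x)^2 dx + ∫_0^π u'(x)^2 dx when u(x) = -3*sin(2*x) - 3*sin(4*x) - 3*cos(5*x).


||u||_{H^1(0,π)}^2 = -3536/7 + 216*π

u'(x) = 15*sin(5*x) - 6*cos(2*x) - 12*cos(4*x).
Expand u² and (u')² and integrate term by term on (0, π), using: for integers n ≥ 1, ∫_0^π sin²(nx) dx = ∫_0^π cos²(nx) dx = π/2; for n ≠ n', ∫_0^π sin(nx)sin(n'x) dx = ∫_0^π cos(nx)cos(n'x) dx = 0; and by product-to-sum, ∫_0^π sin(nx)cos(n'x) dx = ½∫_0^π [sin((n+n')x) + sin((n−n')x)] dx, which is 0 when n+n' is even and 2n/(n²−n'²) when n+n' is odd (it need not vanish on (0, π)).
  u² squared terms: (-3)²·∫cos(5x)² dx = 9·π/2 = 9*π/2;  (-3)²·∫sin(2x)² dx = 9·π/2 = 9*π/2;  (-3)²·∫sin(4x)² dx = 9·π/2 = 9*π/2.
  u² cross terms: 2·(-3)·(-3)·∫cos(5x)·sin(2x) dx = 18·(-4/21) = -24/7;  2·(-3)·(-3)·∫cos(5x)·sin(4x) dx = 18·(-8/9) = -16;  2·(-3)·(-3)·∫sin(2x)·sin(4x) dx = 18·(0) = 0.
  So ∫_0^π u² dx = 9*π/2 + 9*π/2 + 9*π/2 − 24/7 − 16 + 0 = -136/7 + 27*π/2.
  (u')² squared terms: (-12)²·∫cos(4x)² dx = 144·π/2 = 72*π;  (-6)²·∫cos(2x)² dx = 36·π/2 = 18*π;  (15)²·∫sin(5x)² dx = 225·π/2 = 225*π/2.
  (u')² cross terms: 2·(-12)·(-6)·∫cos(4x)·cos(2x) dx = 144·(0) = 0;  2·(-12)·(15)·∫cos(4x)·sin(5x) dx = -360·(10/9) = -400;  2·(-6)·(15)·∫cos(2x)·sin(5x) dx = -180·(10/21) = -600/7.
  So ∫_0^π (u')² dx = 72*π + 18*π + 225*π/2 + 0 − 400 − 600/7 = -3400/7 + 405*π/2.
||u||_{H^1}^2 = (-136/7 + 27*π/2) + (-3400/7 + 405*π/2) = -3536/7 + 216*π.


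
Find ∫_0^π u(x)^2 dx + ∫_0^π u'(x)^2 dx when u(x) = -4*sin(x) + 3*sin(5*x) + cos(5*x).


||u||_{H^1(0,π)}^2 = 146*π

u'(x) = -5*sin(5*x) - 4*cos(x) + 15*cos(5*x).
Expand u² and (u')² and integrate term by term on (0, π), using: for integers n ≥ 1, ∫_0^π sin²(nx) dx = ∫_0^π cos²(nx) dx = π/2; for n ≠ n', ∫_0^π sin(nx)sin(n'x) dx = ∫_0^π cos(nx)cos(n'x) dx = 0; and by product-to-sum, ∫_0^π sin(nx)cos(n'x) dx = ½∫_0^π [sin((n+n')x) + sin((n−n')x)] dx, which is 0 when n+n' is even and 2n/(n²−n'²) when n+n' is odd (it need not vanish on (0, π)).
  u² squared terms: (-4)²·∫sin(x)² dx = 16·π/2 = 8*π;  (3)²·∫sin(5x)² dx = 9·π/2 = 9*π/2;  (1)²·∫cos(5x)² dx = 1·π/2 = π/2.
  u² cross terms: 2·(-4)·(3)·∫sin(x)·sin(5x) dx = -24·(0) = 0;  2·(-4)·(1)·∫sin(x)·cos(5x) dx = -8·(0) = 0;  2·(3)·(1)·∫sin(5x)·cos(5x) dx = 6·(0) = 0.
  So ∫_0^π u² dx = 8*π + 9*π/2 + π/2 + 0 + 0 + 0 = 13*π.
  (u')² squared terms: (-5)²·∫sin(5x)² dx = 25·π/2 = 25*π/2;  (-4)²·∫cos(x)² dx = 16·π/2 = 8*π;  (15)²·∫cos(5x)² dx = 225·π/2 = 225*π/2.
  (u')² cross terms: 2·(-5)·(-4)·∫sin(5x)·cos(x) dx = 40·(0) = 0;  2·(-5)·(15)·∫sin(5x)·cos(5x) dx = -150·(0) = 0;  2·(-4)·(15)·∫cos(x)·cos(5x) dx = -120·(0) = 0.
  So ∫_0^π (u')² dx = 25*π/2 + 8*π + 225*π/2 + 0 + 0 + 0 = 133*π.
||u||_{H^1}^2 = (13*π) + (133*π) = 146*π.


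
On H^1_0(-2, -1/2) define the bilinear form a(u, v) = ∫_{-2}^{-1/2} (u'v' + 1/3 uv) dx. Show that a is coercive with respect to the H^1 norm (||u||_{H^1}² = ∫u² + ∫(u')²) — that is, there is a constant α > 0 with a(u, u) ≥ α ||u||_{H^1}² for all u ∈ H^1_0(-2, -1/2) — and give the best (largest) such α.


α = (3 + 4*π^2)/(9 + 4*π^2)

Coercivity of a(·,·) on H^1_0(-2, -1/2) means a(u, u) ≥ α ||u||_{H^1}² for every u ∈ H^1_0.
The interval has length L = 3/2, and Poincaré/coercivity depend only on L. Here a(u, u) = ∫(u')² + (1/3)·∫u².
Here 0 < c = 1/3 < 1. The condition a(u,u) ≥ α||u||_{H^1}² reads (1−α)∫(u')² ≥ (α−c)∫u². Any admissible α is ≤ 1 (rapidly oscillating u have ∫u²/∫(u')² → 0), and α = 1 would force 0 ≥ (1−c)∫u², impossible since c < 1; so 1−α > 0. By the sharp Poincaré inequality on H^1_0 of an interval of length L, ∫(u')² ≥ (π/L)²∫u² with equality for the first sine mode sin(π(x−x₀)/L) (x₀ the left endpoint), so the inequality holds for all u iff (1−α)(π/L)² ≥ α − c, i.e. α ≤ ((π/L)² + c)/((π/L)² + 1) = (1 + c(L/π)²)/(1 + (L/π)²). With (π/L)² = 4*π^2/9 and c = 1/3, the largest admissible constant is α = ((π/L)² + c)/((π/L)² + 1).
Simplifying, α = (3 + 4*π^2)/(9 + 4*π^2).


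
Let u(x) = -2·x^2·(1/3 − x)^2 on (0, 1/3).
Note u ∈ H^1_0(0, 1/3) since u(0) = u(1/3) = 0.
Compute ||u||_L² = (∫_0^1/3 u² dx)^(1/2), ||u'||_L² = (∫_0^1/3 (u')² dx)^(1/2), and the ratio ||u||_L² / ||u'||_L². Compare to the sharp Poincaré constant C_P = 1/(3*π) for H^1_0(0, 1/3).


||u||_L² / ||u'||_L² = sqrt(3)/18 < C_P = 1/(3*π).

u(x) = -2·x^2·(1/3 − x)^2, so u'(x) = 4*x*(-18*x^2 + 9*x - 1)/9.
u(x) = -2·x^2·(1/3 − x)^2 vanishes at x = 0 and x = 1/3, so u ∈ H^1_0(0, 1/3). Differentiate via the product rule and integrate the resulting polynomials term by term.
  ∫_0^1/3 u² dx = ∫_0^1/3 (4*x^8 - 16*x^7/3 + 8*x^6/3 - 16*x^5/27 + 4*x^4/81) dx. Term by term:
    ∫_0^1/3 4*x^8 dx = 4/177147;  ∫_0^1/3 -16*x^7/3 dx = -2/19683;  ∫_0^1/3 8*x^6/3 dx = 8/45927;
    ∫_0^1/3 -16*x^5/27 dx = -8/59049;  ∫_0^1/3 4*x^4/81 dx = 4/98415.
  Sum: 4/177147 − 2/19683 + 8/45927 − 8/59049 + 4/98415 = 2/6200145.
  ∫_0^1/3 (u')² dx = ∫_0^1/3 (64*x^6 - 64*x^5 + 208*x^4/9 - 32*x^3/9 + 16*x^2/81) dx. Term by term:
    ∫_0^1/3 64*x^6 dx = 64/15309;  ∫_0^1/3 -64*x^5 dx = -32/2187;  ∫_0^1/3 208*x^4/9 dx = 208/10935;
    ∫_0^1/3 -32*x^3/9 dx = -8/729;  ∫_0^1/3 16*x^2/81 dx = 16/6561.
  Sum: 64/15309 − 32/2187 + 208/10935 − 8/729 + 16/6561 = 8/229635.
∫_0^1/3 u² dx = 2/6200145, so ||u||_L² = sqrt(210)/25515.
∫_0^1/3 (u')² dx = 8/229635, so ||u'||_L² = 2*sqrt(70)/2835.
Ratio ||u||_L² / ||u'||_L² = sqrt(3)/18.
Sharp Poincaré constant on H^1_0(0, 1/3) is C_P = L/π = 1/(3*π), achieved by sin(3*π·x).
A polynomial bump cannot attain the sharp Poincaré constant (only the first sine eigenfunction does), so the ratio is strictly less than C_P, consistent with ||u||_L² ≤ C_P ||u'||_L².


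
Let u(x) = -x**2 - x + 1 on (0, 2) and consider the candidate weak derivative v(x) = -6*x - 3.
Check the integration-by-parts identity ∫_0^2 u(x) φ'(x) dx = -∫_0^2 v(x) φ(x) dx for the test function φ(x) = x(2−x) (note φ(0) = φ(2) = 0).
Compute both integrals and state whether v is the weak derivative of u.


LHS = 4, RHS = 12. No, v is not the weak derivative of u.

u(x) = -x**2 - x + 1, classical derivative u'(x) = -2*x - 1.
φ(x) = x(2−x), so φ'(x) = 2 - 2*x.
Note φ(0) = φ(2) = 0, so the boundary term u·φ vanishes.
LHS = ∫_0^2 u(x) φ'(x) dx = ∫_0^2 (2*x^3 - 4*x + 2) dx. Term by term:
  ∫_0^2 2*x^3 dx = 8;  ∫_0^2 -4*x dx = -8;  ∫_0^2 2 dx = 4.
Sum: 8 − 8 + 4 = 4.
So LHS = 4.
∫_0^2 v(x) φ(x) dx = ∫_0^2 (6*x^3 - 9*x^2 - 6*x) dx. Term by term:
  ∫_0^2 6*x^3 dx = 24;  ∫_0^2 -9*x^2 dx = -24;  ∫_0^2 -6*x dx = -12.
Sum: 24 − 24 − 12 = -12.
So RHS = -∫_0^2 v(x) φ(x) dx = 12.
LHS − RHS = -8 ≠ 0, so the identity fails.
(For a valid weak derivative the identity must hold for EVERY test function, in particular this one. The failure shows v is NOT the weak derivative of u.)
Correct weak derivative would be u'(x) = -2*x - 1.


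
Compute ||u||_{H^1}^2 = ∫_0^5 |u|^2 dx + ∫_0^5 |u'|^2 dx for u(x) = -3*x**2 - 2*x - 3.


||u||_{H^1}^2 = 31295/3

The H^1 norm (squared) on an interval (0, L) is
  ||u||_{H^1}^2 = ∫_0^L u(x)^2 dx + ∫_0^L u'(x)^2 dx.
Compute u'(x) = -6*x - 2.
Then u(x)^2 = 9*x**4 + 12*x**3 + 22*x**2 + 12*x + 9 and u'(x)^2 = 36*x**2 + 24*x + 4.
Integrate each monomial from 0 to 5 using ∫_0^5 c·x^n dx = c·5^(n+1)/(n+1):
  ∫_0^5 u(x)^2 dx = ∫_0^5 (9*x^4 + 12*x^3 + 22*x^2 + 12*x + 9) dx. Term by term:
    ∫_0^5 9*x^4 dx = 5625;  ∫_0^5 12*x^3 dx = 1875;  ∫_0^5 22*x^2 dx = 2750/3;
    ∫_0^5 12*x dx = 150;  ∫_0^5 9 dx = 45.
  Sum: 5625 + 1875 + 2750/3 + 150 + 45 = 25835/3.
  ∫_0^5 u'(x)^2 dx = ∫_0^5 (36*x^2 + 24*x + 4) dx. Term by term:
    ∫_0^5 36*x^2 dx = 1500;  ∫_0^5 24*x dx = 300;  ∫_0^5 4 dx = 20.
  Sum: 1500 + 300 + 20 = 1820.
Adding: ||u||_{H^1}^2 = 25835/3 + 1820 = 31295/3.


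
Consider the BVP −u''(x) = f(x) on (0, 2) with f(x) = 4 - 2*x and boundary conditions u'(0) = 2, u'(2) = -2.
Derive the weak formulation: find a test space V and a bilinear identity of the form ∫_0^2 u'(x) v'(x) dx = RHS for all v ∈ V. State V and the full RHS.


V = H^1(0, 2) (v unrestricted at boundary; u is determined up to an additive constant); weak form: ∫_0^2 u'v' dx = ∫_0^2 (4 - 2*x) v dx − 2·v(2) − 2·v(0) for all v ∈ V.

Multiply both sides by a test function v and integrate from 0 to 2:
  ∫_0^2 −u''(x) v(x) dx = ∫_0^2 f(x) v(x) dx.
Integrate the LHS by parts once:
  ∫_0^2 −u'' v dx = −[u'(x) v(x)]_0^2 + ∫_0^2 u'(x) v'(x) dx.
Thus ∫_0^2 u'(x) v'(x) dx = ∫_0^2 f(x) v(x) dx + [u'(x) v(x)]_0^2.
Choose V so that boundary terms are either known or forced to vanish.
u has inhomogeneous Neumann u'(0) = 2, u'(2) = -2. [u' v]_0^2 = (-2)·v(2) − (2)·v(0) = − 2·v(2) − 2·v(0). Take V = H^1(0, 2); boundary term becomes part of RHS.
Weak formulation: find u (satisfying any essential BC) such that ∫_0^2 u'(x) v'(x) dx = ∫_0^2 f v dx − 2·v(2) − 2·v(0) for all v ∈ V (Neumann data are natural BCs: they enter the RHS as boundary terms).
Substituting f(x) = 4 - 2*x, the right-hand side is ∫_0^2 (4 - 2*x) v dx − 2·v(2) − 2·v(0).
Compatibility check (pure Neumann): taking v ≡ 1 ∈ V gives 0 = ∫_0^2 f dx + (-2) − (2), i.e. ∫_0^2 f dx must equal u'(0) − u'(2) = 4. Indeed ∫_0^2 (4 - 2*x) dx = 4, so the data are compatible. The solution is then unique only up to an additive constant (fix it e.g. by requiring ∫_0^2 u dx = 0).


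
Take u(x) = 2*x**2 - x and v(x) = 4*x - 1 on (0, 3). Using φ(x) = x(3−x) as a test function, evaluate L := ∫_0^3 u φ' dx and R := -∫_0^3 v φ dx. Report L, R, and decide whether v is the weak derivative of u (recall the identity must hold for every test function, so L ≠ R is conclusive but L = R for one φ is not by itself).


LHS = -45/2, RHS = -45/2. Yes, v = u' weakly.

u(x) = 2*x**2 - x, classical derivative u'(x) = 4*x - 1.
φ(x) = x(3−x), so φ'(x) = 3 - 2*x.
Note φ(0) = φ(3) = 0, so the boundary term u·φ vanishes.
LHS = ∫_0^3 u(x) φ'(x) dx = ∫_0^3 (-4*x^3 + 8*x^2 - 3*x) dx. Term by term:
  ∫_0^3 -4*x^3 dx = -81;  ∫_0^3 8*x^2 dx = 72;  ∫_0^3 -3*x dx = -27/2.
Sum: -81 + 72 − 27/2 = -45/2.
So LHS = -45/2.
∫_0^3 v(x) φ(x) dx = ∫_0^3 (-4*x^3 + 13*x^2 - 3*x) dx. Term by term:
  ∫_0^3 -4*x^3 dx = -81;  ∫_0^3 13*x^2 dx = 117;  ∫_0^3 -3*x dx = -27/2.
Sum: -81 + 117 − 27/2 = 45/2.
So RHS = -∫_0^3 v(x) φ(x) dx = -45/2.
LHS = RHS, so the identity holds for this test φ.
Moreover u is smooth here and v(x) = u'(x) = 4*x - 1 pointwise, so the identity holds for every test function. Hence v is the weak derivative of u.


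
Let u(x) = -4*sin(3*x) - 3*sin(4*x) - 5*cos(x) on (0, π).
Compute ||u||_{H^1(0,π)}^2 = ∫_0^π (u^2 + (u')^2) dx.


||u||_{H^1(0,π)}^2 = 32 + 363*π/2

u'(x) = 5*sin(x) - 12*cos(3*x) - 12*cos(4*x).
Expand u² and (u')² and integrate term by term on (0, π), using: for integers n ≥ 1, ∫_0^π sin²(nx) dx = ∫_0^π cos²(nx) dx = π/2; for n ≠ n', ∫_0^π sin(nx)sin(n'x) dx = ∫_0^π cos(nx)cos(n'x) dx = 0; and by product-to-sum, ∫_0^π sin(nx)cos(n'x) dx = ½∫_0^π [sin((n+n')x) + sin((n−n')x)] dx, which is 0 when n+n' is even and 2n/(n²−n'²) when n+n' is odd (it need not vanish on (0, π)).
  u² squared terms: (-5)²·∫cos(x)² dx = 25·π/2 = 25*π/2;  (-4)²·∫sin(3x)² dx = 16·π/2 = 8*π;  (-3)²·∫sin(4x)² dx = 9·π/2 = 9*π/2.
  u² cross terms: 2·(-5)·(-4)·∫cos(x)·sin(3x) dx = 40·(0) = 0;  2·(-5)·(-3)·∫cos(x)·sin(4x) dx = 30·(8/15) = 16;  2·(-4)·(-3)·∫sin(3x)·sin(4x) dx = 24·(0) = 0.
  So ∫_0^π u² dx = 25*π/2 + 8*π + 9*π/2 + 0 + 16 + 0 = 16 + 25*π.
  (u')² squared terms: (-12)²·∫cos(3x)² dx = 144·π/2 = 72*π;  (-12)²·∫cos(4x)² dx = 144·π/2 = 72*π;  (5)²·∫sin(x)² dx = 25·π/2 = 25*π/2.
  (u')² cross terms: 2·(-12)·(-12)·∫cos(3x)·cos(4x) dx = 288·(0) = 0;  2·(-12)·(5)·∫cos(3x)·sin(x) dx = -120·(0) = 0;  2·(-12)·(5)·∫cos(4x)·sin(x) dx = -120·(-2/15) = 16.
  So ∫_0^π (u')² dx = 72*π + 72*π + 25*π/2 + 0 + 0 + 16 = 16 + 313*π/2.
||u||_{H^1}^2 = (16 + 25*π) + (16 + 313*π/2) = 32 + 363*π/2.


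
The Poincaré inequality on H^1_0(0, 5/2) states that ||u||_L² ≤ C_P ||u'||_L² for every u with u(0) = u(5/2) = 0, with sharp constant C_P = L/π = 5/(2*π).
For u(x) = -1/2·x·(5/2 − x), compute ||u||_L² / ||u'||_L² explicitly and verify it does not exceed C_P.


||u||_L² / ||u'||_L² = sqrt(10)/4 < C_P = 5/(2*π).

u(x) = -1/2·x·(5/2 − x), so u'(x) = x - 5/4.
u(x) = -1/2·x·(5/2 − x) vanishes at x = 0 and x = 5/2, so u ∈ H^1_0(0, 5/2). Differentiate via the product rule and integrate the resulting polynomials term by term.
  ∫_0^5/2 u² dx = ∫_0^5/2 (x^4/4 - 5*x^3/4 + 25*x^2/16) dx. Term by term:
    ∫_0^5/2 x^4/4 dx = 625/128;  ∫_0^5/2 -5*x^3/4 dx = -3125/256;  ∫_0^5/2 25*x^2/16 dx = 3125/384.
  Sum: 625/128 − 3125/256 + 3125/384 = 625/768.
  ∫_0^5/2 (u')² dx = ∫_0^5/2 (x^2 - 5*x/2 + 25/16) dx. Term by term:
    ∫_0^5/2 x^2 dx = 125/24;  ∫_0^5/2 -5*x/2 dx = -125/16;  ∫_0^5/2 25/16 dx = 125/32.
  Sum: 125/24 − 125/16 + 125/32 = 125/96.
∫_0^5/2 u² dx = 625/768, so ||u||_L² = 25*sqrt(3)/48.
∫_0^5/2 (u')² dx = 125/96, so ||u'||_L² = 5*sqrt(30)/24.
Ratio ||u||_L² / ||u'||_L² = sqrt(10)/4.
Sharp Poincaré constant on H^1_0(0, 5/2) is C_P = L/π = 5/(2*π), achieved by sin(2*π/5·x).
A polynomial bump cannot attain the sharp Poincaré constant (only the first sine eigenfunction does), so the ratio is strictly less than C_P, consistent with ||u||_L² ≤ C_P ||u'||_L².


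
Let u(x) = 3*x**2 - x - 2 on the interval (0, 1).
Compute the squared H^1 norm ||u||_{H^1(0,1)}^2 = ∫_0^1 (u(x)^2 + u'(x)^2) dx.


||u||_{H^1}^2 = 289/30

The H^1 norm (squared) on an interval (0, L) is
  ||u||_{H^1}^2 = ∫_0^L u(x)^2 dx + ∫_0^L u'(x)^2 dx.
Compute u'(x) = 6*x - 1.
Then u(x)^2 = 9*x**4 - 6*x**3 - 11*x**2 + 4*x + 4 and u'(x)^2 = 36*x**2 - 12*x + 1.
Integrate each monomial from 0 to 1 using ∫_0^1 c·x^n dx = c·1^(n+1)/(n+1):
  ∫_0^1 u(x)^2 dx = ∫_0^1 (9*x^4 - 6*x^3 - 11*x^2 + 4*x + 4) dx. Term by term:
    ∫_0^1 9*x^4 dx = 9/5;  ∫_0^1 -6*x^3 dx = -3/2;  ∫_0^1 -11*x^2 dx = -11/3;
    ∫_0^1 4*x dx = 2;  ∫_0^1 4 dx = 4.
  Sum: 9/5 − 3/2 − 11/3 + 2 + 4 = 79/30.
  ∫_0^1 u'(x)^2 dx = ∫_0^1 (36*x^2 - 12*x + 1) dx. Term by term:
    ∫_0^1 36*x^2 dx = 12;  ∫_0^1 -12*x dx = -6;  ∫_0^1 1 dx = 1.
  Sum: 12 − 6 + 1 = 7.
Adding: ||u||_{H^1}^2 = 79/30 + 7 = 289/30.


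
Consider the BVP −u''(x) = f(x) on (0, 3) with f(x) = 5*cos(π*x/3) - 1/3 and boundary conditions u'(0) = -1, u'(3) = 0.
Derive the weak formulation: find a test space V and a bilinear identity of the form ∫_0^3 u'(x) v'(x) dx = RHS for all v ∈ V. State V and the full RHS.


V = H^1(0, 3) (v unrestricted at boundary; u is determined up to an additive constant); weak form: ∫_0^3 u'v' dx = ∫_0^3 (5*cos(π*x/3) - 1/3) v dx + v(0) for all v ∈ V.

Multiply both sides by a test function v and integrate from 0 to 3:
  ∫_0^3 −u''(x) v(x) dx = ∫_0^3 f(x) v(x) dx.
Integrate the LHS by parts once:
  ∫_0^3 −u'' v dx = −[u'(x) v(x)]_0^3 + ∫_0^3 u'(x) v'(x) dx.
Thus ∫_0^3 u'(x) v'(x) dx = ∫_0^3 f(x) v(x) dx + [u'(x) v(x)]_0^3.
Choose V so that boundary terms are either known or forced to vanish.
u has inhomogeneous Neumann u'(0) = -1, u'(3) = 0. [u' v]_0^3 = (0)·v(3) − (-1)·v(0) = v(0). Take V = H^1(0, 3); boundary term becomes part of RHS.
Weak formulation: find u (satisfying any essential BC) such that ∫_0^3 u'(x) v'(x) dx = ∫_0^3 f v dx + v(0) for all v ∈ V (Neumann data are natural BCs: they enter the RHS as boundary terms).
Substituting f(x) = 5*cos(π*x/3) - 1/3, the right-hand side is ∫_0^3 (5*cos(π*x/3) - 1/3) v dx + v(0).
Compatibility check (pure Neumann): taking v ≡ 1 ∈ V gives 0 = ∫_0^3 f dx + (0) − (-1), i.e. ∫_0^3 f dx must equal u'(0) − u'(3) = -1. Indeed ∫_0^3 (5*cos(π*x/3) - 1/3) dx = -1, so the data are compatible. The solution is then unique only up to an additive constant (fix it e.g. by requiring ∫_0^3 u dx = 0).


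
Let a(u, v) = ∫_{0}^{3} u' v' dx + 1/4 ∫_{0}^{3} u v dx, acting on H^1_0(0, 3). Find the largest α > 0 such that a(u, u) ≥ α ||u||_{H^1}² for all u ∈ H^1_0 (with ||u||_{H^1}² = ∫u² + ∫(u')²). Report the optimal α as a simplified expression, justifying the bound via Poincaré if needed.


α = (9/4 + π^2)/(9 + π^2)

Coercivity of a(·,·) on H^1_0(0, 3) means a(u, u) ≥ α ||u||_{H^1}² for every u ∈ H^1_0.
The interval has length L = 3, and Poincaré/coercivity depend only on L. Here a(u, u) = ∫(u')² + (1/4)·∫u².
Here 0 < c = 1/4 < 1. The condition a(u,u) ≥ α||u||_{H^1}² reads (1−α)∫(u')² ≥ (α−c)∫u². Any admissible α is ≤ 1 (rapidly oscillating u have ∫u²/∫(u')² → 0), and α = 1 would force 0 ≥ (1−c)∫u², impossible since c < 1; so 1−α > 0. By the sharp Poincaré inequality on H^1_0 of an interval of length L, ∫(u')² ≥ (π/L)²∫u² with equality for the first sine mode sin(π(x−x₀)/L) (x₀ the left endpoint), so the inequality holds for all u iff (1−α)(π/L)² ≥ α − c, i.e. α ≤ ((π/L)² + c)/((π/L)² + 1) = (1 + c(L/π)²)/(1 + (L/π)²). With (π/L)² = π^2/9 and c = 1/4, the largest admissible constant is α = ((π/L)² + c)/((π/L)² + 1).
Simplifying, α = (9/4 + π^2)/(9 + π^2).


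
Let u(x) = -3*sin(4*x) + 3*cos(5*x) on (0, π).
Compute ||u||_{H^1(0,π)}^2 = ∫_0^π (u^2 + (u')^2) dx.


||u||_{H^1(0,π)}^2 = 416 + 387*π/2

u'(x) = -15*sin(5*x) - 12*cos(4*x).
Expand u² and (u')² and integrate term by term on (0, π), using: for integers n ≥ 1, ∫_0^π sin²(nx) dx = ∫_0^π cos²(nx) dx = π/2; for n ≠ n', ∫_0^π sin(nx)sin(n'x) dx = ∫_0^π cos(nx)cos(n'x) dx = 0; and by product-to-sum, ∫_0^π sin(nx)cos(n'x) dx = ½∫_0^π [sin((n+n')x) + sin((n−n')x)] dx, which is 0 when n+n' is even and 2n/(n²−n'²) when n+n' is odd (it need not vanish on (0, π)).
  u² squared terms: (-3)²·∫sin(4x)² dx = 9·π/2 = 9*π/2;  (3)²·∫cos(5x)² dx = 9·π/2 = 9*π/2.
  u² cross terms: 2·(-3)·(3)·∫sin(4x)·cos(5x) dx = -18·(-8/9) = 16.
  So ∫_0^π u² dx = 9*π/2 + 9*π/2 + 16 = 16 + 9*π.
  (u')² squared terms: (-15)²·∫sin(5x)² dx = 225·π/2 = 225*π/2;  (-12)²·∫cos(4x)² dx = 144·π/2 = 72*π.
  (u')² cross terms: 2·(-15)·(-12)·∫sin(5x)·cos(4x) dx = 360·(10/9) = 400.
  So ∫_0^π (u')² dx = 225*π/2 + 72*π + 400 = 400 + 369*π/2.
||u||_{H^1}^2 = (16 + 9*π) + (400 + 369*π/2) = 416 + 387*π/2.


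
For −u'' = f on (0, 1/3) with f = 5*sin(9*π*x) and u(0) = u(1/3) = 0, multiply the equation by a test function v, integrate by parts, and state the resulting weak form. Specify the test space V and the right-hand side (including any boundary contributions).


V = H^1_0(0, 1/3) (so v(0) = v(1/3) = 0); weak form: ∫_0^1/3 u'v' dx = ∫_0^1/3 (5*sin(9*π*x)) v dx for all v ∈ V.

Multiply both sides by a test function v and integrate from 0 to 1/3:
  ∫_0^1/3 −u''(x) v(x) dx = ∫_0^1/3 f(x) v(x) dx.
Integrate the LHS by parts once:
  ∫_0^1/3 −u'' v dx = −[u'(x) v(x)]_0^1/3 + ∫_0^1/3 u'(x) v'(x) dx.
Thus ∫_0^1/3 u'(x) v'(x) dx = ∫_0^1/3 f(x) v(x) dx + [u'(x) v(x)]_0^1/3.
Choose V so that boundary terms are either known or forced to vanish.
u is Dirichlet: u(0) = u(1/3) = 0. Let V = H^1_0(0, 1/3); then v(0) = v(1/3) = 0, and [u' v]_0^1/3 = 0.
Weak formulation: find u (satisfying any essential BC) such that ∫_0^1/3 u'(x) v'(x) dx = ∫_0^1/3 f v dx for all v ∈ V.
Substituting f(x) = 5*sin(9*π*x), the right-hand side is ∫_0^1/3 (5*sin(9*π*x)) v dx.


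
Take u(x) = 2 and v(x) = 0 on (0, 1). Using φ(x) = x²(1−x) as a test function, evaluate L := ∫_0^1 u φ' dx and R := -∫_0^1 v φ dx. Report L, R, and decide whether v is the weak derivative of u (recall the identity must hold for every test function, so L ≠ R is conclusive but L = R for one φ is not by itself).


LHS = 0, RHS = 0. Yes, v = u' weakly.

u(x) = 2, classical derivative u'(x) = 0.
φ(x) = x²(1−x), so φ'(x) = x*(2 - 3*x).
Note φ(0) = φ(1) = 0, so the boundary term u·φ vanishes.
LHS = ∫_0^1 u(x) φ'(x) dx = ∫_0^1 (-6*x^2 + 4*x) dx. Term by term:
  ∫_0^1 -6*x^2 dx = -2;  ∫_0^1 4*x dx = 2.
Sum: -2 + 2 = 0.
So LHS = 0.
∫_0^1 v(x) φ(x) dx = ∫_0^1 (0) dx. Term by term:
  ∫_0^1 0 dx = 0.
So RHS = -∫_0^1 v(x) φ(x) dx = 0.
LHS = RHS, so the identity holds for this test φ.
Moreover u is smooth here and v(x) = u'(x) = 0 pointwise, so the identity holds for every test function. Hence v is the weak derivative of u.


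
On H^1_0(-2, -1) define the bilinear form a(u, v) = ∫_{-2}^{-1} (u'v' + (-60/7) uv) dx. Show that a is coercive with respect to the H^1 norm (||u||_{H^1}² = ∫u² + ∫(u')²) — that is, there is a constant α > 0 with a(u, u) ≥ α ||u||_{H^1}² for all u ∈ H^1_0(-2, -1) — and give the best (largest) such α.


α = (-60/7 + π^2)/(1 + π^2)

Coercivity of a(·,·) on H^1_0(-2, -1) means a(u, u) ≥ α ||u||_{H^1}² for every u ∈ H^1_0.
The interval has length L = 1, and Poincaré/coercivity depend only on L. Here a(u, u) = ∫(u')² + (-60/7)·∫u².
Here c = -60/7 < 0 with |c| < (π/L)² = π^2, so coercivity still holds. The condition a(u,u) ≥ α||u||_{H^1}² reads (1−α)∫(u')² ≥ (α−c)∫u². Any admissible α is ≤ 1 (rapidly oscillating u have ∫u²/∫(u')² → 0), and α = 1 would force 0 ≥ (1−c)∫u², impossible since c < 1; so 1−α > 0. By the sharp Poincaré inequality on H^1_0 of an interval of length L, ∫(u')² ≥ (π/L)²∫u² with equality for the first sine mode sin(π(x−x₀)/L) (x₀ the left endpoint), so the inequality holds for all u iff (1−α)(π/L)² ≥ α − c, i.e. α ≤ ((π/L)² + c)/((π/L)² + 1) = (1 + c(L/π)²)/(1 + (L/π)²). (Direct route, valid since c ≤ 0: Poincaré gives c∫u² ≥ c(L/π)²∫(u')², so a(u,u) ≥ (1 + c(L/π)²)∫(u')², while ||u||_{H^1}² ≤ (1 + (L/π)²)∫(u')²; dividing yields the same α.) With (π/L)² = π^2 and c = -60/7, the largest admissible constant is α = ((π/L)² + c)/((π/L)² + 1).
Simplifying, α = (-60/7 + π^2)/(1 + π^2).


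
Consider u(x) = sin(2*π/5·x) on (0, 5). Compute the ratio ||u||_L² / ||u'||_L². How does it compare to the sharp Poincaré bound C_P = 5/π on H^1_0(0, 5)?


||u||_L² / ||u'||_L² = 5/(2*π) < C_P = 5/π.

u(x) = sin(2*π/5·x), so u'(x) = 2*π*cos(2*π*x/5)/5.
Writing u(x) = A·sin(kπx/L) with A = 1 and k = 2, use ∫_0^L sin²(kπx/L) dx = L/2 and ∫_0^L cos²(kπx/L) dx = L/2.
u² = 1·sin²(2*π/5·x) and (u')² = 4*π^2/25·cos²(2*π/5·x), and each of sin², cos² integrates to L/2 = 5/2 over (0, 5).
∫_0^5 u² dx = 5/2, so ||u||_L² = sqrt(10)/2.
∫_0^5 (u')² dx = 2*π^2/5, so ||u'||_L² = sqrt(10)*π/5.
Ratio ||u||_L² / ||u'||_L² = 5/(2*π).
Sharp Poincaré constant on H^1_0(0, 5) is C_P = L/π = 5/π, achieved by sin(π/5·x).
This is the k = 2 harmonic; the ratio L/(kπ) is strictly less than C_P = L/π, consistent with the sharp inequality ||u||_L² ≤ C_P ||u'||_L².


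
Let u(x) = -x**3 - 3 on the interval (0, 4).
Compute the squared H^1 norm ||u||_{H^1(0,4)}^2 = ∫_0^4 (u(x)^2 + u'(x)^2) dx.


||u||_{H^1}^2 = 161132/35

The H^1 norm (squared) on an interval (0, L) is
  ||u||_{H^1}^2 = ∫_0^L u(x)^2 dx + ∫_0^L u'(x)^2 dx.
Compute u'(x) = -3*x**2.
Then u(x)^2 = x**6 + 6*x**3 + 9 and u'(x)^2 = 9*x**4.
Integrate each monomial from 0 to 4 using ∫_0^4 c·x^n dx = c·4^(n+1)/(n+1):
  ∫_0^4 u(x)^2 dx = ∫_0^4 (x^6 + 6*x^3 + 9) dx. Term by term:
    ∫_0^4 x^6 dx = 16384/7;  ∫_0^4 6*x^3 dx = 384;  ∫_0^4 9 dx = 36.
  Sum: 16384/7 + 384 + 36 = 19324/7.
  ∫_0^4 u'(x)^2 dx = ∫_0^4 (9*x^4) dx. Term by term:
    ∫_0^4 9*x^4 dx = 9216/5.
Adding: ||u||_{H^1}^2 = 19324/7 + 9216/5 = 161132/35.


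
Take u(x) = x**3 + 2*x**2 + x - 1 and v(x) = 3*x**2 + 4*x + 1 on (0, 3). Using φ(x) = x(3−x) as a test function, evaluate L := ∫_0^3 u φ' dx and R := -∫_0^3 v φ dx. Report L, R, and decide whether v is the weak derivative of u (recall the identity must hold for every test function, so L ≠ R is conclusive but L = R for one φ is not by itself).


LHS = -1359/20, RHS = -1359/20. Yes, v = u' weakly.

u(x) = x**3 + 2*x**2 + x - 1, classical derivative u'(x) = 3*x**2 + 4*x + 1.
φ(x) = x(3−x), so φ'(x) = 3 - 2*x.
Note φ(0) = φ(3) = 0, so the boundary term u·φ vanishes.
LHS = ∫_0^3 u(x) φ'(x) dx = ∫_0^3 (-2*x^4 - x^3 + 4*x^2 + 5*x - 3) dx. Term by term:
  ∫_0^3 -2*x^4 dx = -486/5;  ∫_0^3 -x^3 dx = -81/4;  ∫_0^3 4*x^2 dx = 36;
  ∫_0^3 5*x dx = 45/2;  ∫_0^3 -3 dx = -9.
Sum: -486/5 − 81/4 + 36 + 45/2 − 9 = -1359/20.
So LHS = -1359/20.
∫_0^3 v(x) φ(x) dx = ∫_0^3 (-3*x^4 + 5*x^3 + 11*x^2 + 3*x) dx. Term by term:
  ∫_0^3 -3*x^4 dx = -729/5;  ∫_0^3 5*x^3 dx = 405/4;  ∫_0^3 11*x^2 dx = 99;
  ∫_0^3 3*x dx = 27/2.
Sum: -729/5 + 405/4 + 99 + 27/2 = 1359/20.
So RHS = -∫_0^3 v(x) φ(x) dx = -1359/20.
LHS = RHS, so the identity holds for this test φ.
Moreover u is smooth here and v(x) = u'(x) = 3*x**2 + 4*x + 1 pointwise, so the identity holds for every test function. Hence v is the weak derivative of u.


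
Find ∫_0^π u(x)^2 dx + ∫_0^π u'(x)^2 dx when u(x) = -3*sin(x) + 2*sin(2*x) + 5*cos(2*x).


||u||_{H^1(0,π)}^2 = 100 + 163*π/2

u'(x) = -10*sin(2*x) - 3*cos(x) + 4*cos(2*x).
Expand u² and (u')² and integrate term by term on (0, π), using: for integers n ≥ 1, ∫_0^π sin²(nx) dx = ∫_0^π cos²(nx) dx = π/2; for n ≠ n', ∫_0^π sin(nx)sin(n'x) dx = ∫_0^π cos(nx)cos(n'x) dx = 0; and by product-to-sum, ∫_0^π sin(nx)cos(n'x) dx = ½∫_0^π [sin((n+n')x) + sin((n−n')x)] dx, which is 0 when n+n' is even and 2n/(n²−n'²) when n+n' is odd (it need not vanish on (0, π)).
  u² squared terms: (-3)²·∫sin(x)² dx = 9·π/2 = 9*π/2;  (2)²·∫sin(2x)² dx = 4·π/2 = 2*π;  (5)²·∫cos(2x)² dx = 25·π/2 = 25*π/2.
  u² cross terms: 2·(-3)·(2)·∫sin(x)·sin(2x) dx = -12·(0) = 0;  2·(-3)·(5)·∫sin(x)·cos(2x) dx = -30·(-2/3) = 20;  2·(2)·(5)·∫sin(2x)·cos(2x) dx = 20·(0) = 0.
  So ∫_0^π u² dx = 9*π/2 + 2*π + 25*π/2 + 0 + 20 + 0 = 20 + 19*π.
  (u')² squared terms: (-10)²·∫sin(2x)² dx = 100·π/2 = 50*π;  (-3)²·∫cos(x)² dx = 9·π/2 = 9*π/2;  (4)²·∫cos(2x)² dx = 16·π/2 = 8*π.
  (u')² cross terms: 2·(-10)·(-3)·∫sin(2x)·cos(x) dx = 60·(4/3) = 80;  2·(-10)·(4)·∫sin(2x)·cos(2x) dx = -80·(0) = 0;  2·(-3)·(4)·∫cos(x)·cos(2x) dx = -24·(0) = 0.
  So ∫_0^π (u')² dx = 50*π + 9*π/2 + 8*π + 80 + 0 + 0 = 80 + 125*π/2.
||u||_{H^1}^2 = (20 + 19*π) + (80 + 125*π/2) = 100 + 163*π/2.


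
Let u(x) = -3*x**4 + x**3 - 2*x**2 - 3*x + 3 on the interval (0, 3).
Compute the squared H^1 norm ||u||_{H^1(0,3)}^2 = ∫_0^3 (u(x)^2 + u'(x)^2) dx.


||u||_{H^1}^2 = 1743561/28

The H^1 norm (squared) on an interval (0, L) is
  ||u||_{H^1}^2 = ∫_0^L u(x)^2 dx + ∫_0^L u'(x)^2 dx.
Compute u'(x) = -12*x**3 + 3*x**2 - 4*x - 3.
Then u(x)^2 = 9*x**8 - 6*x**7 + 13*x**6 + 14*x**5 - 20*x**4 + 18*x**3 - 3*x**2 - 18*x + 9 and u'(x)^2 = 144*x**6 - 72*x**5 + 105*x**4 + 48*x**3 - 2*x**2 + 24*x + 9.
Integrate each monomial from 0 to 3 using ∫_0^3 c·x^n dx = c·3^(n+1)/(n+1):
  ∫_0^3 u(x)^2 dx = ∫_0^3 (9*x^8 - 6*x^7 + 13*x^6 + 14*x^5 - 20*x^4 + 18*x^3 - 3*x^2 - 18*x + 9) dx. Term by term:
    ∫_0^3 9*x^8 dx = 19683;  ∫_0^3 -6*x^7 dx = -19683/4;  ∫_0^3 13*x^6 dx = 28431/7;
    ∫_0^3 14*x^5 dx = 1701;  ∫_0^3 -20*x^4 dx = -972;  ∫_0^3 18*x^3 dx = 729/2;
    ∫_0^3 -3*x^2 dx = -27;  ∫_0^3 -18*x dx = -81;  ∫_0^3 9 dx = 27.
  Sum: 19683 − 19683/4 + 28431/7 + 1701 − 972 + 729/2 − 27 − 81 + 27 = 555417/28.
  ∫_0^3 u'(x)^2 dx = ∫_0^3 (144*x^6 - 72*x^5 + 105*x^4 + 48*x^3 - 2*x^2 + 24*x + 9) dx. Term by term:
    ∫_0^3 144*x^6 dx = 314928/7;  ∫_0^3 -72*x^5 dx = -8748;  ∫_0^3 105*x^4 dx = 5103;
    ∫_0^3 48*x^3 dx = 972;  ∫_0^3 -2*x^2 dx = -18;  ∫_0^3 24*x dx = 108;
    ∫_0^3 9 dx = 27.
  Sum: 314928/7 − 8748 + 5103 + 972 − 18 + 108 + 27 = 297036/7.
Adding: ||u||_{H^1}^2 = 555417/28 + 297036/7 = 1743561/28.


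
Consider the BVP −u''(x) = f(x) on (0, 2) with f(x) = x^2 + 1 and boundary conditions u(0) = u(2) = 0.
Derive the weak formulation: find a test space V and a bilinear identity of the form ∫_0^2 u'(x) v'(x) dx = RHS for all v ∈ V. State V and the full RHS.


V = H^1_0(0, 2) (so v(0) = v(2) = 0); weak form: ∫_0^2 u'v' dx = ∫_0^2 (x^2 + 1) v dx for all v ∈ V.

Multiply both sides by a test function v and integrate from 0 to 2:
  ∫_0^2 −u''(x) v(x) dx = ∫_0^2 f(x) v(x) dx.
Integrate the LHS by parts once:
  ∫_0^2 −u'' v dx = −[u'(x) v(x)]_0^2 + ∫_0^2 u'(x) v'(x) dx.
Thus ∫_0^2 u'(x) v'(x) dx = ∫_0^2 f(x) v(x) dx + [u'(x) v(x)]_0^2.
Choose V so that boundary terms are either known or forced to vanish.
u is Dirichlet: u(0) = u(2) = 0. Let V = H^1_0(0, 2); then v(0) = v(2) = 0, and [u' v]_0^2 = 0.
Weak formulation: find u (satisfying any essential BC) such that ∫_0^2 u'(x) v'(x) dx = ∫_0^2 f v dx for all v ∈ V.
Substituting f(x) = x^2 + 1, the right-hand side is ∫_0^2 (x^2 + 1) v dx.


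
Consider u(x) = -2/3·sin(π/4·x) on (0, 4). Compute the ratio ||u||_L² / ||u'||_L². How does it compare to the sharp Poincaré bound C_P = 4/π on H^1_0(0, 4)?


||u||_L² / ||u'||_L² = 4/π = C_P.

u(x) = -2/3·sin(π/4·x), so u'(x) = -π*cos(π*x/4)/6.
Writing u(x) = A·sin(kπx/L) with A = -2/3 and k = 1, use ∫_0^L sin²(kπx/L) dx = L/2 and ∫_0^L cos²(kπx/L) dx = L/2.
u² = 4/9·sin²(π/4·x) and (u')² = π^2/36·cos²(π/4·x), and each of sin², cos² integrates to L/2 = 2 over (0, 4).
∫_0^4 u² dx = 8/9, so ||u||_L² = 2*sqrt(2)/3.
∫_0^4 (u')² dx = π^2/18, so ||u'||_L² = sqrt(2)*π/6.
Ratio ||u||_L² / ||u'||_L² = 4/π.
Sharp Poincaré constant on H^1_0(0, 4) is C_P = L/π = 4/π, achieved by sin(π/4·x).
This is the k = 1 eigenfunction (up to amplitude), so the ratio equals the sharp Poincaré constant exactly.


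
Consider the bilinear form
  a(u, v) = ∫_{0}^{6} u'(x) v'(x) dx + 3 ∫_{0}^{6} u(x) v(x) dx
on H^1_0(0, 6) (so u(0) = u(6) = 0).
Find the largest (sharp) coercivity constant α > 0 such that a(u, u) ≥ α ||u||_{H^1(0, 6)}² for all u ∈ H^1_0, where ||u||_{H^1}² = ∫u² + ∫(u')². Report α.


α = 1

Coercivity of a(·,·) on H^1_0(0, 6) means a(u, u) ≥ α ||u||_{H^1}² for every u ∈ H^1_0.
The interval has length L = 6, and Poincaré/coercivity depend only on L. Here a(u, u) = ∫(u')² + (3)·∫u².
Here c = 3 ≥ 1, so a(u,u) = ∫(u')² + c∫u² ≥ ∫(u')² + ∫u² = ||u||_{H^1}², i.e. α = 1 works. No larger α is possible: a(u,u) ≥ α||u||_{H^1}² means (1−α)∫(u')² ≥ (α−c)∫u², and for the modes u_n = sin(nπ(x−x₀)/L) (x₀ the left endpoint) one has ∫u_n²/∫(u_n')² = (L/(nπ))² → 0, so a(u_n,u_n)/||u_n||_{H^1}² → 1. Hence the optimal constant is α = 1.
Therefore α = 1.


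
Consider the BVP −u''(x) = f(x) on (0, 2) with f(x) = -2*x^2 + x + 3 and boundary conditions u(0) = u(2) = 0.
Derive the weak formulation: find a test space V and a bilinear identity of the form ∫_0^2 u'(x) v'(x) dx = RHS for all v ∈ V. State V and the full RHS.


V = H^1_0(0, 2) (so v(0) = v(2) = 0); weak form: ∫_0^2 u'v' dx = ∫_0^2 (-2*x^2 + x + 3) v dx for all v ∈ V.

Multiply both sides by a test function v and integrate from 0 to 2:
  ∫_0^2 −u''(x) v(x) dx = ∫_0^2 f(x) v(x) dx.
Integrate the LHS by parts once:
  ∫_0^2 −u'' v dx = −[u'(x) v(x)]_0^2 + ∫_0^2 u'(x) v'(x) dx.
Thus ∫_0^2 u'(x) v'(x) dx = ∫_0^2 f(x) v(x) dx + [u'(x) v(x)]_0^2.
Choose V so that boundary terms are either known or forced to vanish.
u is Dirichlet: u(0) = u(2) = 0. Let V = H^1_0(0, 2); then v(0) = v(2) = 0, and [u' v]_0^2 = 0.
Weak formulation: find u (satisfying any essential BC) such that ∫_0^2 u'(x) v'(x) dx = ∫_0^2 f v dx for all v ∈ V.
Substituting f(x) = -2*x^2 + x + 3, the right-hand side is ∫_0^2 (-2*x^2 + x + 3) v dx.


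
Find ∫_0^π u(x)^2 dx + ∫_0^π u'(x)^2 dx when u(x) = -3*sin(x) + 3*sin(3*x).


||u||_{H^1(0,π)}^2 = 54*π

u'(x) = -3*cos(x) + 9*cos(3*x).
Expand u² and (u')² and integrate term by term on (0, π), using: for integers n ≥ 1, ∫_0^π sin²(nx) dx = ∫_0^π cos²(nx) dx = π/2; for n ≠ n', ∫_0^π sin(nx)sin(n'x) dx = ∫_0^π cos(nx)cos(n'x) dx = 0; and by product-to-sum, ∫_0^π sin(nx)cos(n'x) dx = ½∫_0^π [sin((n+n')x) + sin((n−n')x)] dx, which is 0 when n+n' is even and 2n/(n²−n'²) when n+n' is odd (it need not vanish on (0, π)).
  u² squared terms: (-3)²·∫sin(x)² dx = 9·π/2 = 9*π/2;  (3)²·∫sin(3x)² dx = 9·π/2 = 9*π/2.
  u² cross terms: 2·(-3)·(3)·∫sin(x)·sin(3x) dx = -18·(0) = 0.
  So ∫_0^π u² dx = 9*π/2 + 9*π/2 + 0 = 9*π.
  (u')² squared terms: (-3)²·∫cos(x)² dx = 9·π/2 = 9*π/2;  (9)²·∫cos(3x)² dx = 81·π/2 = 81*π/2.
  (u')² cross terms: 2·(-3)·(9)·∫cos(x)·cos(3x) dx = -54·(0) = 0.
  So ∫_0^π (u')² dx = 9*π/2 + 81*π/2 + 0 = 45*π.
||u||_{H^1}^2 = (9*π) + (45*π) = 54*π.


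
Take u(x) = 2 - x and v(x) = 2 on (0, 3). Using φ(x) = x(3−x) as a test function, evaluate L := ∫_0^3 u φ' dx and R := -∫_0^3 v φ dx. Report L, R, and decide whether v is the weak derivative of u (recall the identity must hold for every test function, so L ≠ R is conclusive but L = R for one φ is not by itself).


LHS = 9/2, RHS = -9. No, v is not the weak derivative of u.

u(x) = 2 - x, classical derivative u'(x) = -1.
φ(x) = x(3−x), so φ'(x) = 3 - 2*x.
Note φ(0) = φ(3) = 0, so the boundary term u·φ vanishes.
LHS = ∫_0^3 u(x) φ'(x) dx = ∫_0^3 (2*x^2 - 7*x + 6) dx. Term by term:
  ∫_0^3 2*x^2 dx = 18;  ∫_0^3 -7*x dx = -63/2;  ∫_0^3 6 dx = 18.
Sum: 18 − 63/2 + 18 = 9/2.
So LHS = 9/2.
∫_0^3 v(x) φ(x) dx = ∫_0^3 (-2*x^2 + 6*x) dx. Term by term:
  ∫_0^3 -2*x^2 dx = -18;  ∫_0^3 6*x dx = 27.
Sum: -18 + 27 = 9.
So RHS = -∫_0^3 v(x) φ(x) dx = -9.
LHS − RHS = 27/2 ≠ 0, so the identity fails.
(For a valid weak derivative the identity must hold for EVERY test function, in particular this one. The failure shows v is NOT the weak derivative of u.)
Correct weak derivative would be u'(x) = -1.


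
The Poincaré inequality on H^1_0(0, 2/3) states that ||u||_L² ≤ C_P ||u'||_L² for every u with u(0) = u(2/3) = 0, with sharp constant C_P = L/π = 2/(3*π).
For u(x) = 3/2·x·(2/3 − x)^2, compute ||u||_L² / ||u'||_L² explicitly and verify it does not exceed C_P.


||u||_L² / ||u'||_L² = sqrt(14)/21 < C_P = 2/(3*π).

u(x) = 3/2·x·(2/3 − x)^2, so u'(x) = (3*x - 2)*(9*x - 2)/6.
u(x) = 3/2·x·(2/3 − x)^2 vanishes at x = 0 and x = 2/3, so u ∈ H^1_0(0, 2/3). Differentiate via the product rule and integrate the resulting polynomials term by term.
  ∫_0^2/3 u² dx = ∫_0^2/3 (9*x^6/4 - 6*x^5 + 6*x^4 - 8*x^3/3 + 4*x^2/9) dx. Term by term:
    ∫_0^2/3 9*x^6/4 dx = 32/1701;  ∫_0^2/3 -6*x^5 dx = -64/729;  ∫_0^2/3 6*x^4 dx = 64/405;
    ∫_0^2/3 -8*x^3/3 dx = -32/243;  ∫_0^2/3 4*x^2/9 dx = 32/729.
  Sum: 32/1701 − 64/729 + 64/405 − 32/243 + 32/729 = 32/25515.
  ∫_0^2/3 (u')² dx = ∫_0^2/3 (81*x^4/4 - 36*x^3 + 22*x^2 - 16*x/3 + 4/9) dx. Term by term:
    ∫_0^2/3 81*x^4/4 dx = 8/15;  ∫_0^2/3 -36*x^3 dx = -16/9;  ∫_0^2/3 22*x^2 dx = 176/81;
    ∫_0^2/3 -16*x/3 dx = -32/27;  ∫_0^2/3 4/9 dx = 8/27.
  Sum: 8/15 − 16/9 + 176/81 − 32/27 + 8/27 = 16/405.
∫_0^2/3 u² dx = 32/25515, so ||u||_L² = 4*sqrt(70)/945.
∫_0^2/3 (u')² dx = 16/405, so ||u'||_L² = 4*sqrt(5)/45.
Ratio ||u||_L² / ||u'||_L² = sqrt(14)/21.
Sharp Poincaré constant on H^1_0(0, 2/3) is C_P = L/π = 2/(3*π), achieved by sin(3*π/2·x).
A polynomial bump cannot attain the sharp Poincaré constant (only the first sine eigenfunction does), so the ratio is strictly less than C_P, consistent with ||u||_L² ≤ C_P ||u'||_L².


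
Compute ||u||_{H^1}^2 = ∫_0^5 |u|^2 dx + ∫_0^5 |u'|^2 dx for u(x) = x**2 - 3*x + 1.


||u||_{H^1}^2 = 275/2

The H^1 norm (squared) on an interval (0, L) is
  ||u||_{H^1}^2 = ∫_0^L u(x)^2 dx + ∫_0^L u'(x)^2 dx.
Compute u'(x) = 2*x - 3.
Then u(x)^2 = x**4 - 6*x**3 + 11*x**2 - 6*x + 1 and u'(x)^2 = 4*x**2 - 12*x + 9.
Integrate each monomial from 0 to 5 using ∫_0^5 c·x^n dx = c·5^(n+1)/(n+1):
  ∫_0^5 u(x)^2 dx = ∫_0^5 (x^4 - 6*x^3 + 11*x^2 - 6*x + 1) dx. Term by term:
    ∫_0^5 x^4 dx = 625;  ∫_0^5 -6*x^3 dx = -1875/2;  ∫_0^5 11*x^2 dx = 1375/3;
    ∫_0^5 -6*x dx = -75;  ∫_0^5 1 dx = 5.
  Sum: 625 − 1875/2 + 1375/3 − 75 + 5 = 455/6.
  ∫_0^5 u'(x)^2 dx = ∫_0^5 (4*x^2 - 12*x + 9) dx. Term by term:
    ∫_0^5 4*x^2 dx = 500/3;  ∫_0^5 -12*x dx = -150;  ∫_0^5 9 dx = 45.
  Sum: 500/3 − 150 + 45 = 185/3.
Adding: ||u||_{H^1}^2 = 455/6 + 185/3 = 275/2.
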